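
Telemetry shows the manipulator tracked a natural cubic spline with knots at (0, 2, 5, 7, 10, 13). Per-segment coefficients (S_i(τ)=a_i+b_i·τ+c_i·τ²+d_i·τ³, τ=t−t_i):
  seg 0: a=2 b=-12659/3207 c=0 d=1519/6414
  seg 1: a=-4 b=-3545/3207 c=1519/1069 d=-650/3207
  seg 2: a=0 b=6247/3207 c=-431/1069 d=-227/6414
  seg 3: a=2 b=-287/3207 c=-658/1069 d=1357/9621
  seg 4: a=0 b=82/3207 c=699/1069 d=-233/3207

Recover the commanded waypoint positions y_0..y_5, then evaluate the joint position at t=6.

y_0=2 y_1=-4 y_2=0 y_3=2 y_4=0 y_5=4
S(6) = 3227/2138

y_0 = S_0(0) = a_0 = 2
y_1 = S_1(0) = a_1 = -4
y_2 = S_2(0) = a_2 = 0
y_3 = S_3(0) = a_3 = 2
y_4 = S_4(0) = a_4 = 0
y_5 = S_4(3) = 4
t_q=6 is in segment 2 (τ=1); S_2(τ)=3227/2138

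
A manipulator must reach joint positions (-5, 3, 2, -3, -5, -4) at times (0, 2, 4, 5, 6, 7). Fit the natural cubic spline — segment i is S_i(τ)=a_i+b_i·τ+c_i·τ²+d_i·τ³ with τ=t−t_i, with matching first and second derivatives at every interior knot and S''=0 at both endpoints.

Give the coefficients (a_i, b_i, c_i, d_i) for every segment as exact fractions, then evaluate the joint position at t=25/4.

Δ: Δ0=4, Δ1=-1/2, Δ2=-5, Δ3=-2, Δ4=1
row 1: diag=8, rhs=-27; c'=1/4, d'=-27/8
row 2: denom=6−2·1/4=11/2; d'=(-27−2·-27/8)/(11/2)=-81/22
row 3: denom=4−1·2/11=42/11; d'=(18−1·-81/22)/(42/11)=159/28
row 4: denom=4−1·11/42=157/42; d'=(18−1·159/28)/(157/42)=1035/314
back: M4=1035/314
back: M3=159/28−11/42·1035/314=756/157
back: M2=-81/22−2/11·756/157=-1431/314
back: M1=-27/8−1/4·-1431/314=-351/157
M: M0=0, M1=-351/157, M2=-1431/314, M3=756/157, M4=1035/314, M5=0
seg 0: a=-5, c=M0/2=0, d=(M1−M0)/(6·2)=-117/628, b=Δ0−h0·(2M0+M1)/6=745/157
seg 1: a=3, c=M1/2=-351/314, d=(M2−M1)/(6·2)=-243/1256, b=Δ1−h1·(2M1+M2)/6=394/157
seg 2: a=2, c=M2/2=-1431/628, d=(M3−M2)/(6·1)=981/628, b=Δ2−h2·(2M2+M3)/6=-1345/314
seg 3: a=-3, c=M3/2=378/157, d=(M4−M3)/(6·1)=-159/628, b=Δ3−h3·(2M3+M4)/6=-2609/628
seg 4: a=-5, c=M4/2=1035/628, d=(M5−M4)/(6·1)=-345/628, b=Δ4−h4·(2M4+M5)/6=-31/314
t_q=25/4 → seg 4, τ=1/4; S=-5+-31/314·τ+1035/628·τ²+-345/628·τ³=-198157/40192

  seg 0: a=-5 b=745/157 c=0 d=-117/628
  seg 1: a=3 b=394/157 c=-351/314 d=-243/1256
  seg 2: a=2 b=-1345/314 c=-1431/628 d=981/628
  seg 3: a=-3 b=-2609/628 c=378/157 d=-159/628
  seg 4: a=-5 b=-31/314 c=1035/628 d=-345/628
S(25/4) = -198157/40192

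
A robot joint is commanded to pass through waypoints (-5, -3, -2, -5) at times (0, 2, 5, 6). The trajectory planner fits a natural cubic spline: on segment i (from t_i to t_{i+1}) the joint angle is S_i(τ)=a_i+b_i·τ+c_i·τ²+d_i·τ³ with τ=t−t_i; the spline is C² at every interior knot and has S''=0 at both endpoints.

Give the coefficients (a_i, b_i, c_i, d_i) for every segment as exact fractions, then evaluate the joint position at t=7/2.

  seg 0: a=-5 b=185/213 c=0 d=7/213
  seg 1: a=-3 b=269/213 c=14/71 d=-12/71
  seg 2: a=-2 b=-451/213 c=-94/71 d=94/213
S(7/2) = -175/142

Δ: Δ0=1, Δ1=1/3, Δ2=-3
row 1: diag=10, rhs=-4; c'=3/10, d'=-2/5
row 2: denom=8−3·3/10=71/10; d'=(-20−3·-2/5)/(71/10)=-188/71
back: M2=-188/71
back: M1=-2/5−3/10·-188/71=28/71
M: M0=0, M1=28/71, M2=-188/71, M3=0
seg 0: a=-5, c=M0/2=0, d=(M1−M0)/(6·2)=7/213, b=Δ0−h0·(2M0+M1)/6=185/213
seg 1: a=-3, c=M1/2=14/71, d=(M2−M1)/(6·3)=-12/71, b=Δ1−h1·(2M1+M2)/6=269/213
seg 2: a=-2, c=M2/2=-94/71, d=(M3−M2)/(6·1)=94/213, b=Δ2−h2·(2M2+M3)/6=-451/213
t_q=7/2 → seg 1, τ=3/2; S=-3+269/213·τ+14/71·τ²+-12/71·τ³=-175/142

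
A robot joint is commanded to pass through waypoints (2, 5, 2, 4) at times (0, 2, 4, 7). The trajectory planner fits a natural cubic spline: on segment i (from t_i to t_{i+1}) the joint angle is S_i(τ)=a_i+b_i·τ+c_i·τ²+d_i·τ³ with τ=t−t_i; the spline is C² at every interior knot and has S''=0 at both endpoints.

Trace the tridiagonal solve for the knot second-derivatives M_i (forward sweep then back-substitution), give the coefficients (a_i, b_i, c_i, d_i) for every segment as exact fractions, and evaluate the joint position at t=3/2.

Δ: Δ0=3/2, Δ1=-3/2, Δ2=2/3
row 1: diag=8, rhs=-18; c'=1/4, d'=-9/4
row 2: denom=10−2·1/4=19/2; d'=(13−2·-9/4)/(19/2)=35/19
back: M2=35/19
back: M1=-9/4−1/4·35/19=-103/38
M: M0=0, M1=-103/38, M2=35/19, M3=0
seg 0: a=2, c=M0/2=0, d=(M1−M0)/(6·2)=-103/456, b=Δ0−h0·(2M0+M1)/6=137/57
seg 1: a=5, c=M1/2=-103/76, d=(M2−M1)/(6·2)=173/456, b=Δ1−h1·(2M1+M2)/6=-35/114
seg 2: a=2, c=M2/2=35/38, d=(M3−M2)/(6·3)=-35/342, b=Δ2−h2·(2M2+M3)/6=-67/57
t_q=3/2 → seg 0, τ=3/2; S=2+137/57·τ+0·τ²+-103/456·τ³=5889/1216

  seg 0: a=2 b=137/57 c=0 d=-103/456
  seg 1: a=5 b=-35/114 c=-103/76 d=173/456
  seg 2: a=2 b=-67/57 c=35/38 d=-35/342
S(3/2) = 5889/1216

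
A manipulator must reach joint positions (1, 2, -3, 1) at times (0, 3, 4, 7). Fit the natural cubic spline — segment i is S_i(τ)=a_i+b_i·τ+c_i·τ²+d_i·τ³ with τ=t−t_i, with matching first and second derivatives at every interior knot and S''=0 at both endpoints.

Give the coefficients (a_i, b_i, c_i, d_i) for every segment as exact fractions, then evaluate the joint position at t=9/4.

Δ: Δ0=1/3, Δ1=-5, Δ2=4/3
row 1: diag=8, rhs=-32; c'=1/8, d'=-4
row 2: denom=8−1·1/8=63/8; d'=(38−1·-4)/(63/8)=16/3
back: M2=16/3
back: M1=-4−1/8·16/3=-14/3
M: M0=0, M1=-14/3, M2=16/3, M3=0
seg 0: a=1, c=M0/2=0, d=(M1−M0)/(6·3)=-7/27, b=Δ0−h0·(2M0+M1)/6=8/3
seg 1: a=2, c=M1/2=-7/3, d=(M2−M1)/(6·1)=5/3, b=Δ1−h1·(2M1+M2)/6=-13/3
seg 2: a=-3, c=M2/2=8/3, d=(M3−M2)/(6·3)=-8/27, b=Δ2−h2·(2M2+M3)/6=-4
t_q=9/4 → seg 0, τ=9/4; S=1+8/3·τ+0·τ²+-7/27·τ³=259/64

  seg 0: a=1 b=8/3 c=0 d=-7/27
  seg 1: a=2 b=-13/3 c=-7/3 d=5/3
  seg 2: a=-3 b=-4 c=8/3 d=-8/27
S(9/4) = 259/64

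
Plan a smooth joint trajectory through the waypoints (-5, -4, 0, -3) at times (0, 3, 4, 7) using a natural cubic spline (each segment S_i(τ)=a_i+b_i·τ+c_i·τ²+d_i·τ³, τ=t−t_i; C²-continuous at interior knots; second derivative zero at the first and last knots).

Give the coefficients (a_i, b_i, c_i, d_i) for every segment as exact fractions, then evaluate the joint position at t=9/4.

  seg 0: a=-5 b=-82/63 c=0 d=103/567
  seg 1: a=-4 b=227/63 c=103/63 d=-26/21
  seg 2: a=0 b=199/63 c=-131/63 d=131/567
S(9/4) = -375/64

Δ: Δ0=1/3, Δ1=4, Δ2=-1
row 1: diag=8, rhs=22; c'=1/8, d'=11/4
row 2: denom=8−1·1/8=63/8; d'=(-30−1·11/4)/(63/8)=-262/63
back: M2=-262/63
back: M1=11/4−1/8·-262/63=206/63
M: M0=0, M1=206/63, M2=-262/63, M3=0
seg 0: a=-5, c=M0/2=0, d=(M1−M0)/(6·3)=103/567, b=Δ0−h0·(2M0+M1)/6=-82/63
seg 1: a=-4, c=M1/2=103/63, d=(M2−M1)/(6·1)=-26/21, b=Δ1−h1·(2M1+M2)/6=227/63
seg 2: a=0, c=M2/2=-131/63, d=(M3−M2)/(6·3)=131/567, b=Δ2−h2·(2M2+M3)/6=199/63
t_q=9/4 → seg 0, τ=9/4; S=-5+-82/63·τ+0·τ²+103/567·τ³=-375/64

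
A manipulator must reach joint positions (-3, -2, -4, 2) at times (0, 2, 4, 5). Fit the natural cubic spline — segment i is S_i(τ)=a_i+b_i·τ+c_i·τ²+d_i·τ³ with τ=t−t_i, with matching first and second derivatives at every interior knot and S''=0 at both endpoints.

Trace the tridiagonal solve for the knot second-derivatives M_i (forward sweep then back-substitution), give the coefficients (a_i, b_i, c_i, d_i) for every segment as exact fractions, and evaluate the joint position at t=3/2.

Δ: Δ0=1/2, Δ1=-1, Δ2=6
row 1: diag=8, rhs=-9; c'=1/4, d'=-9/8
row 2: denom=6−2·1/4=11/2; d'=(42−2·-9/8)/(11/2)=177/22
back: M2=177/22
back: M1=-9/8−1/4·177/22=-69/22
M: M0=0, M1=-69/22, M2=177/22, M3=0
seg 0: a=-3, c=M0/2=0, d=(M1−M0)/(6·2)=-23/88, b=Δ0−h0·(2M0+M1)/6=17/11
seg 1: a=-2, c=M1/2=-69/44, d=(M2−M1)/(6·2)=41/44, b=Δ1−h1·(2M1+M2)/6=-35/22
seg 2: a=-4, c=M2/2=177/44, d=(M3−M2)/(6·1)=-59/44, b=Δ2−h2·(2M2+M3)/6=73/22
t_q=3/2 → seg 0, τ=3/2; S=-3+17/11·τ+0·τ²+-23/88·τ³=-1101/704

  seg 0: a=-3 b=17/11 c=0 d=-23/88
  seg 1: a=-2 b=-35/22 c=-69/44 d=41/44
  seg 2: a=-4 b=73/22 c=177/44 d=-59/44
S(3/2) = -1101/704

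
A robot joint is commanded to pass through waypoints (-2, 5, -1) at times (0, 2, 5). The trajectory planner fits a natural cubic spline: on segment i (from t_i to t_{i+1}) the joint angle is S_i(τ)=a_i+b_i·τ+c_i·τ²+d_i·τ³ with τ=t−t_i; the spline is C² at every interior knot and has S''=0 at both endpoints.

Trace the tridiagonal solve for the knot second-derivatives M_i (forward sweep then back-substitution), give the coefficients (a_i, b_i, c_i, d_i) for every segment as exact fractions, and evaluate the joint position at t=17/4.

Δ: Δ0=7/2, Δ1=-2
row 1: diag=10, rhs=-33; c'=3/10, d'=-33/10
back: M1=-33/10
M: M0=0, M1=-33/10, M2=0
seg 0: a=-2, c=M0/2=0, d=(M1−M0)/(6·2)=-11/40, b=Δ0−h0·(2M0+M1)/6=23/5
seg 1: a=5, c=M1/2=-33/20, d=(M2−M1)/(6·3)=11/60, b=Δ1−h1·(2M1+M2)/6=13/10
t_q=17/4 → seg 1, τ=9/4; S=5+13/10·τ+-33/20·τ²+11/60·τ³=425/256

  seg 0: a=-2 b=23/5 c=0 d=-11/40
  seg 1: a=5 b=13/10 c=-33/20 d=11/60
S(17/4) = 425/256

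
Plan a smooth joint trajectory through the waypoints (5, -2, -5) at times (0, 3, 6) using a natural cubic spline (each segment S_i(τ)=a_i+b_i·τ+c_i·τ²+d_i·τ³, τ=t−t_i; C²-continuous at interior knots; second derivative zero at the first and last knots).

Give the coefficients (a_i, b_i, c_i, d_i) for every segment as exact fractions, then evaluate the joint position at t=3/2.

Δ: Δ0=-7/3, Δ1=-1
row 1: diag=12, rhs=8; c'=1/4, d'=2/3
back: M1=2/3
M: M0=0, M1=2/3, M2=0
seg 0: a=5, c=M0/2=0, d=(M1−M0)/(6·3)=1/27, b=Δ0−h0·(2M0+M1)/6=-8/3
seg 1: a=-2, c=M1/2=1/3, d=(M2−M1)/(6·3)=-1/27, b=Δ1−h1·(2M1+M2)/6=-5/3
t_q=3/2 → seg 0, τ=3/2; S=5+-8/3·τ+0·τ²+1/27·τ³=9/8

  seg 0: a=5 b=-8/3 c=0 d=1/27
  seg 1: a=-2 b=-5/3 c=1/3 d=-1/27
S(3/2) = 9/8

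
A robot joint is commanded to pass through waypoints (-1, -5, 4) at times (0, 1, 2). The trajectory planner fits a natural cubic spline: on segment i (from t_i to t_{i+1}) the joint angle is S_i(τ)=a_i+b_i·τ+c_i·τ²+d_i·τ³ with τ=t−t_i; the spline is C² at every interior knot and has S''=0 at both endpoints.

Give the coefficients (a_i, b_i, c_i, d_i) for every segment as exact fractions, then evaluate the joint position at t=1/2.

  seg 0: a=-1 b=-29/4 c=0 d=13/4
  seg 1: a=-5 b=5/2 c=39/4 d=-13/4
S(1/2) = -135/32

Δ: Δ0=-4, Δ1=9
row 1: diag=4, rhs=78; c'=1/4, d'=39/2
back: M1=39/2
M: M0=0, M1=39/2, M2=0
seg 0: a=-1, c=M0/2=0, d=(M1−M0)/(6·1)=13/4, b=Δ0−h0·(2M0+M1)/6=-29/4
seg 1: a=-5, c=M1/2=39/4, d=(M2−M1)/(6·1)=-13/4, b=Δ1−h1·(2M1+M2)/6=5/2
t_q=1/2 → seg 0, τ=1/2; S=-1+-29/4·τ+0·τ²+13/4·τ³=-135/32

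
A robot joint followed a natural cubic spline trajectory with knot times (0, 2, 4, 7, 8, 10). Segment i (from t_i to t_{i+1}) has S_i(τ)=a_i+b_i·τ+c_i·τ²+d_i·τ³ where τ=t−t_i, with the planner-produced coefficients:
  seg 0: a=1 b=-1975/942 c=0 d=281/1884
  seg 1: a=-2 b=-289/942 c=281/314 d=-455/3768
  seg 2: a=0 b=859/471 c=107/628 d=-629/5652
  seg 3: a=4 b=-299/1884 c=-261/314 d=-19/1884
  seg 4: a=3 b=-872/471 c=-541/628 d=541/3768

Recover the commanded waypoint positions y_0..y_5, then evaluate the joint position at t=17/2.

y_0=1 y_1=-2 y_2=0 y_3=4 y_4=3 y_5=-3
S(17/2) = 18859/10048

y_0 = S_0(0) = a_0 = 1
y_1 = S_1(0) = a_1 = -2
y_2 = S_2(0) = a_2 = 0
y_3 = S_3(0) = a_3 = 4
y_4 = S_4(0) = a_4 = 3
y_5 = S_4(2) = -3
t_q=17/2 is in segment 4 (τ=1/2); S_4(τ)=18859/10048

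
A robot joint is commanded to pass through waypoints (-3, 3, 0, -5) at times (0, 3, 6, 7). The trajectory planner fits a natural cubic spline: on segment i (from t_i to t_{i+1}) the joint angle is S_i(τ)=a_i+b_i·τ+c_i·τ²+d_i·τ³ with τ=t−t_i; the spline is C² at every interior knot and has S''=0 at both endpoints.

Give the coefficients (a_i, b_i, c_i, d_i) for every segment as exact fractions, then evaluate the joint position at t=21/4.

Δ: Δ0=2, Δ1=-1, Δ2=-5
row 1: diag=12, rhs=-18; c'=1/4, d'=-3/2
row 2: denom=8−3·1/4=29/4; d'=(-24−3·-3/2)/(29/4)=-78/29
back: M2=-78/29
back: M1=-3/2−1/4·-78/29=-24/29
M: M0=0, M1=-24/29, M2=-78/29, M3=0
seg 0: a=-3, c=M0/2=0, d=(M1−M0)/(6·3)=-4/87, b=Δ0−h0·(2M0+M1)/6=70/29
seg 1: a=3, c=M1/2=-12/29, d=(M2−M1)/(6·3)=-3/29, b=Δ1−h1·(2M1+M2)/6=34/29
seg 2: a=0, c=M2/2=-39/29, d=(M3−M2)/(6·1)=13/29, b=Δ2−h2·(2M2+M3)/6=-119/29
t_q=21/4 → seg 1, τ=9/4; S=3+34/29·τ+-12/29·τ²+-3/29·τ³=4389/1856

  seg 0: a=-3 b=70/29 c=0 d=-4/87
  seg 1: a=3 b=34/29 c=-12/29 d=-3/29
  seg 2: a=0 b=-119/29 c=-39/29 d=13/29
S(21/4) = 4389/1856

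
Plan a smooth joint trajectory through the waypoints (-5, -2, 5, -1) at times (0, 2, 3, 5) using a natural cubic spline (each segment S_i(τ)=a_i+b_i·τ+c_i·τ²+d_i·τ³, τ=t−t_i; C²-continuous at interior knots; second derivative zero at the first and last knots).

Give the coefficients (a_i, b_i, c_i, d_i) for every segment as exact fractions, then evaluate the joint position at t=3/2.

Δ: Δ0=3/2, Δ1=7, Δ2=-3
row 1: diag=6, rhs=33; c'=1/6, d'=11/2
row 2: denom=6−1·1/6=35/6; d'=(-60−1·11/2)/(35/6)=-393/35
back: M2=-393/35
back: M1=11/2−1/6·-393/35=258/35
M: M0=0, M1=258/35, M2=-393/35, M3=0
seg 0: a=-5, c=M0/2=0, d=(M1−M0)/(6·2)=43/70, b=Δ0−h0·(2M0+M1)/6=-67/70
seg 1: a=-2, c=M1/2=129/35, d=(M2−M1)/(6·1)=-31/10, b=Δ1−h1·(2M1+M2)/6=449/70
seg 2: a=5, c=M2/2=-393/70, d=(M3−M2)/(6·2)=131/140, b=Δ2−h2·(2M2+M3)/6=157/35
t_q=3/2 → seg 0, τ=3/2; S=-5+-67/70·τ+0·τ²+43/70·τ³=-349/80

  seg 0: a=-5 b=-67/70 c=0 d=43/70
  seg 1: a=-2 b=449/70 c=129/35 d=-31/10
  seg 2: a=5 b=157/35 c=-393/70 d=131/140
S(3/2) = -349/80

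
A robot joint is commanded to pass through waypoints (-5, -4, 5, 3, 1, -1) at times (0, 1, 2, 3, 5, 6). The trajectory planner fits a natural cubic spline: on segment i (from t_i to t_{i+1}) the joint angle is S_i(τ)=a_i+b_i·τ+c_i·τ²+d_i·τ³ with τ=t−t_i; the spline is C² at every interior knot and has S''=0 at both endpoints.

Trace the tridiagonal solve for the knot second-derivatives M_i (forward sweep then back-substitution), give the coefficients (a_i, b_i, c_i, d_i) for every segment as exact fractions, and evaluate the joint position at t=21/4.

  seg 0: a=-5 b=-110/57 c=0 d=167/57
  seg 1: a=-4 b=391/57 c=167/19 d=-379/57
  seg 2: a=5 b=256/57 c=-212/19 d=14/3
  seg 3: a=3 b=-218/57 c=54/19 d=-163/228
  seg 4: a=1 b=-59/57 c=-55/38 d=55/114
S(21/4) = 1601/2432

Δ: Δ0=1, Δ1=9, Δ2=-2, Δ3=-1, Δ4=-2
row 1: diag=4, rhs=48; c'=1/4, d'=12
row 2: denom=4−1·1/4=15/4; d'=(-66−1·12)/(15/4)=-104/5
row 3: denom=6−1·4/15=86/15; d'=(6−1·-104/5)/(86/15)=201/43
row 4: denom=6−2·15/43=228/43; d'=(-6−2·201/43)/(228/43)=-55/19
back: M4=-55/19
back: M3=201/43−15/43·-55/19=108/19
back: M2=-104/5−4/15·108/19=-424/19
back: M1=12−1/4·-424/19=334/19
M: M0=0, M1=334/19, M2=-424/19, M3=108/19, M4=-55/19, M5=0
seg 0: a=-5, c=M0/2=0, d=(M1−M0)/(6·1)=167/57, b=Δ0−h0·(2M0+M1)/6=-110/57
seg 1: a=-4, c=M1/2=167/19, d=(M2−M1)/(6·1)=-379/57, b=Δ1−h1·(2M1+M2)/6=391/57
seg 2: a=5, c=M2/2=-212/19, d=(M3−M2)/(6·1)=14/3, b=Δ2−h2·(2M2+M3)/6=256/57
seg 3: a=3, c=M3/2=54/19, d=(M4−M3)/(6·2)=-163/228, b=Δ3−h3·(2M3+M4)/6=-218/57
seg 4: a=1, c=M4/2=-55/38, d=(M5−M4)/(6·1)=55/114, b=Δ4−h4·(2M4+M5)/6=-59/57
t_q=21/4 → seg 4, τ=1/4; S=1+-59/57·τ+-55/38·τ²+55/114·τ³=1601/2432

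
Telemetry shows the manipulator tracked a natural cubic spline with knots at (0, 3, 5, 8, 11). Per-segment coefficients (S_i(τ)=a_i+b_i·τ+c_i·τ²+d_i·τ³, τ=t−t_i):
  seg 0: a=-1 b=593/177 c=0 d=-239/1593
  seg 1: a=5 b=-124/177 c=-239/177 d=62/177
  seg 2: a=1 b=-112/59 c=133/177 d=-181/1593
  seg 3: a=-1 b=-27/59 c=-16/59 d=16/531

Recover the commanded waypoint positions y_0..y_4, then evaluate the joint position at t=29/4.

y_0=-1 y_1=5 y_2=1 y_3=-1 y_4=-4
S(29/4) = -2875/3776

y_0 = S_0(0) = a_0 = -1
y_1 = S_1(0) = a_1 = 5
y_2 = S_2(0) = a_2 = 1
y_3 = S_3(0) = a_3 = -1
y_4 = S_3(3) = -4
t_q=29/4 is in segment 2 (τ=9/4); S_2(τ)=-2875/3776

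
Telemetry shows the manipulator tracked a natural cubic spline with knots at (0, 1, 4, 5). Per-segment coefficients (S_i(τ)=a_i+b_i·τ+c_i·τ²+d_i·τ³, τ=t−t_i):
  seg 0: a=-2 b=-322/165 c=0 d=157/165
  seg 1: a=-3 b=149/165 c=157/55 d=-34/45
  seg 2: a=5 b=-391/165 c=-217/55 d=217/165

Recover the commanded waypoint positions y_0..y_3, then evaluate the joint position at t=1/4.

y_0 = S_0(0) = a_0 = -2
y_1 = S_1(0) = a_1 = -3
y_2 = S_2(0) = a_2 = 5
y_3 = S_2(1) = 0
t_q=1/4 is in segment 0 (τ=1/4); S_0(τ)=-1741/704

y_0=-2 y_1=-3 y_2=5 y_3=0
S(1/4) = -1741/704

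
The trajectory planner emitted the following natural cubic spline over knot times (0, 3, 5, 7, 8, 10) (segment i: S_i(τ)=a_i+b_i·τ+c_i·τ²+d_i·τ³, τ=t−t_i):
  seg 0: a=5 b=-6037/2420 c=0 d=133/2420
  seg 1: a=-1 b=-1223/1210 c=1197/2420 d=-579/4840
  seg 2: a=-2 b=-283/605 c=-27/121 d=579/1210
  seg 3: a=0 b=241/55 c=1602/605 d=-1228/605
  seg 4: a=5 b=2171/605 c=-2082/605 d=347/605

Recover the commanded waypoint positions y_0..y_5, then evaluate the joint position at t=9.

y_0=5 y_1=-1 y_2=-2 y_3=0 y_4=5 y_5=3
S(9) = 3461/605

y_0 = S_0(0) = a_0 = 5
y_1 = S_1(0) = a_1 = -1
y_2 = S_2(0) = a_2 = -2
y_3 = S_3(0) = a_3 = 0
y_4 = S_4(0) = a_4 = 5
y_5 = S_4(2) = 3
t_q=9 is in segment 4 (τ=1); S_4(τ)=3461/605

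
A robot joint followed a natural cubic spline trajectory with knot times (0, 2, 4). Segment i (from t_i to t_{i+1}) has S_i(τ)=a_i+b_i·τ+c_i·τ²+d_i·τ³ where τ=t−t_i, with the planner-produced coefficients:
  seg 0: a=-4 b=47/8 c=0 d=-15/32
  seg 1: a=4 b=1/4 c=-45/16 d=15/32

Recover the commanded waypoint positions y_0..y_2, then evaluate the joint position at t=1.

y_0 = S_0(0) = a_0 = -4
y_1 = S_1(0) = a_1 = 4
y_2 = S_1(2) = -3
t_q=1 is in segment 0 (τ=1); S_0(τ)=45/32

y_0=-4 y_1=4 y_2=-3
S(1) = 45/32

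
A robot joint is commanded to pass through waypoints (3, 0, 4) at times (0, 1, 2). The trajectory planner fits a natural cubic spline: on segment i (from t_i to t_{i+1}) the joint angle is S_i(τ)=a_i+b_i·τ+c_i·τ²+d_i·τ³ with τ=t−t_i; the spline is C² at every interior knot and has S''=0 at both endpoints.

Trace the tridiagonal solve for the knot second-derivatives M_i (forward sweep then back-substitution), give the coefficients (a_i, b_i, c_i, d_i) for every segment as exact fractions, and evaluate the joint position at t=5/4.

  seg 0: a=3 b=-19/4 c=0 d=7/4
  seg 1: a=0 b=1/2 c=21/4 d=-7/4
S(5/4) = 109/256

Δ: Δ0=-3, Δ1=4
row 1: diag=4, rhs=42; c'=1/4, d'=21/2
back: M1=21/2
M: M0=0, M1=21/2, M2=0
seg 0: a=3, c=M0/2=0, d=(M1−M0)/(6·1)=7/4, b=Δ0−h0·(2M0+M1)/6=-19/4
seg 1: a=0, c=M1/2=21/4, d=(M2−M1)/(6·1)=-7/4, b=Δ1−h1·(2M1+M2)/6=1/2
t_q=5/4 → seg 1, τ=1/4; S=0+1/2·τ+21/4·τ²+-7/4·τ³=109/256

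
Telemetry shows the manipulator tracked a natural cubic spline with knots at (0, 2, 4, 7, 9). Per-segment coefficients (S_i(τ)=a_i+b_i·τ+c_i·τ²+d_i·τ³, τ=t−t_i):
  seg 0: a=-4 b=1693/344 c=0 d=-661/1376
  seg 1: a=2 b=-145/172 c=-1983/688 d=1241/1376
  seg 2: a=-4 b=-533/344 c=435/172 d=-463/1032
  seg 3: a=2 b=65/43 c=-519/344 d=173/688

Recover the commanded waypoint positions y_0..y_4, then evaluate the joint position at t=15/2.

y_0=-4 y_1=2 y_2=-4 y_3=2 y_4=1
S(15/2) = 13265/5504

y_0 = S_0(0) = a_0 = -4
y_1 = S_1(0) = a_1 = 2
y_2 = S_2(0) = a_2 = -4
y_3 = S_3(0) = a_3 = 2
y_4 = S_3(2) = 1
t_q=15/2 is in segment 3 (τ=1/2); S_3(τ)=13265/5504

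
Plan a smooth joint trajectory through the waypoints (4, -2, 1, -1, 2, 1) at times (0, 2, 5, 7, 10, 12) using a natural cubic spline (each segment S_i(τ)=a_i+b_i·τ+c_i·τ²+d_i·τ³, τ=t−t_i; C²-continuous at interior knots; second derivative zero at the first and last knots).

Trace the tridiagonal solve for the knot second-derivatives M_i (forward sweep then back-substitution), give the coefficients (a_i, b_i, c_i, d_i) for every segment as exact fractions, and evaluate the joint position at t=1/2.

Δ: Δ0=-3, Δ1=1, Δ2=-1, Δ3=1, Δ4=-1/2
row 1: diag=10, rhs=24; c'=3/10, d'=12/5
row 2: denom=10−3·3/10=91/10; d'=(-12−3·12/5)/(91/10)=-192/91
row 3: denom=10−2·20/91=870/91; d'=(12−2·-192/91)/(870/91)=246/145
row 4: denom=10−3·91/290=2627/290; d'=(-9−3·246/145)/(2627/290)=-4086/2627
back: M4=-4086/2627
back: M3=246/145−91/290·-4086/2627=5739/2627
back: M2=-192/91−20/91·5739/2627=-6804/2627
back: M1=12/5−3/10·-6804/2627=8346/2627
M: M0=0, M1=8346/2627, M2=-6804/2627, M3=5739/2627, M4=-4086/2627, M5=0
seg 0: a=4, c=M0/2=0, d=(M1−M0)/(6·2)=1391/5254, b=Δ0−h0·(2M0+M1)/6=-10663/2627
seg 1: a=-2, c=M1/2=4173/2627, d=(M2−M1)/(6·3)=-2525/7881, b=Δ1−h1·(2M1+M2)/6=-2317/2627
seg 2: a=1, c=M2/2=-3402/2627, d=(M3−M2)/(6·2)=113/284, b=Δ2−h2·(2M2+M3)/6=-4/2627
seg 3: a=-1, c=M3/2=5739/5254, d=(M4−M3)/(6·3)=-3275/15762, b=Δ3−h3·(2M3+M4)/6=-1069/2627
seg 4: a=2, c=M4/2=-2043/2627, d=(M5−M4)/(6·2)=681/5254, b=Δ4−h4·(2M4+M5)/6=2821/5254
t_q=1/2 → seg 0, τ=1/2; S=4+-10663/2627·τ+0·τ²+1391/5254·τ³=84215/42032

  seg 0: a=4 b=-10663/2627 c=0 d=1391/5254
  seg 1: a=-2 b=-2317/2627 c=4173/2627 d=-2525/7881
  seg 2: a=1 b=-4/2627 c=-3402/2627 d=113/284
  seg 3: a=-1 b=-1069/2627 c=5739/5254 d=-3275/15762
  seg 4: a=2 b=2821/5254 c=-2043/2627 d=681/5254
S(1/2) = 84215/42032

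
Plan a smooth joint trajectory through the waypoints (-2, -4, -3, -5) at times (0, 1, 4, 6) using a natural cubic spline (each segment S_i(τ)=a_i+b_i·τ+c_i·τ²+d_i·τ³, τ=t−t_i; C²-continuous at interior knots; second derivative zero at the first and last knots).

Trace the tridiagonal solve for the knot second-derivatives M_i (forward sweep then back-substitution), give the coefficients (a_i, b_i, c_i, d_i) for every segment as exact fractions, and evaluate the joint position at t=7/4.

  seg 0: a=-2 b=-508/213 c=0 d=82/213
  seg 1: a=-4 b=-262/213 c=82/71 d=-15/71
  seg 2: a=-3 b=-1/213 c=-53/71 d=53/426
S(7/4) = -19821/4544

Δ: Δ0=-2, Δ1=1/3, Δ2=-1
row 1: diag=8, rhs=14; c'=3/8, d'=7/4
row 2: denom=10−3·3/8=71/8; d'=(-8−3·7/4)/(71/8)=-106/71
back: M2=-106/71
back: M1=7/4−3/8·-106/71=164/71
M: M0=0, M1=164/71, M2=-106/71, M3=0
seg 0: a=-2, c=M0/2=0, d=(M1−M0)/(6·1)=82/213, b=Δ0−h0·(2M0+M1)/6=-508/213
seg 1: a=-4, c=M1/2=82/71, d=(M2−M1)/(6·3)=-15/71, b=Δ1−h1·(2M1+M2)/6=-262/213
seg 2: a=-3, c=M2/2=-53/71, d=(M3−M2)/(6·2)=53/426, b=Δ2−h2·(2M2+M3)/6=-1/213
t_q=7/4 → seg 1, τ=3/4; S=-4+-262/213·τ+82/71·τ²+-15/71·τ³=-19821/4544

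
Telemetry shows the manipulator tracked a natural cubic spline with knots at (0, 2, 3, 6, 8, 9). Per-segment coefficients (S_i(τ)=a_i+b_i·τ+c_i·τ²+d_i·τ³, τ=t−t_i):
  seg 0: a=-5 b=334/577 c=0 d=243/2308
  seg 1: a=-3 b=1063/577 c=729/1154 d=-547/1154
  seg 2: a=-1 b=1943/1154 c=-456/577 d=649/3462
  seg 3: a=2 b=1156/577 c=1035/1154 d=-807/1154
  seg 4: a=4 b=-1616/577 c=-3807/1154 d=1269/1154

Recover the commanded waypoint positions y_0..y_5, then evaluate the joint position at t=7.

y_0=-5 y_1=-3 y_2=-1 y_3=2 y_4=4 y_5=-1
S(7) = 2424/577

y_0 = S_0(0) = a_0 = -5
y_1 = S_1(0) = a_1 = -3
y_2 = S_2(0) = a_2 = -1
y_3 = S_3(0) = a_3 = 2
y_4 = S_4(0) = a_4 = 4
y_5 = S_4(1) = -1
t_q=7 is in segment 3 (τ=1); S_3(τ)=2424/577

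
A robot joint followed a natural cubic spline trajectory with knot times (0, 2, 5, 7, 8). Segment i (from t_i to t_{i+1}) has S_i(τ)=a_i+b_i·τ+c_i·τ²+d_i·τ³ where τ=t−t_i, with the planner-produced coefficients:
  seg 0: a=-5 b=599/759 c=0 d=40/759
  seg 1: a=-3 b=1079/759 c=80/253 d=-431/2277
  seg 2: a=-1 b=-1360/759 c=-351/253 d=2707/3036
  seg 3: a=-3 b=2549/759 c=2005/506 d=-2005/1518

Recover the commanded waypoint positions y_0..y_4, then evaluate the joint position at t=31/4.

y_0 = S_0(0) = a_0 = -5
y_1 = S_1(0) = a_1 = -3
y_2 = S_2(0) = a_2 = -1
y_3 = S_3(0) = a_3 = -3
y_4 = S_3(1) = 3
t_q=31/4 is in segment 3 (τ=3/4); S_3(τ)=38551/32384

y_0=-5 y_1=-3 y_2=-1 y_3=-3 y_4=3
S(31/4) = 38551/32384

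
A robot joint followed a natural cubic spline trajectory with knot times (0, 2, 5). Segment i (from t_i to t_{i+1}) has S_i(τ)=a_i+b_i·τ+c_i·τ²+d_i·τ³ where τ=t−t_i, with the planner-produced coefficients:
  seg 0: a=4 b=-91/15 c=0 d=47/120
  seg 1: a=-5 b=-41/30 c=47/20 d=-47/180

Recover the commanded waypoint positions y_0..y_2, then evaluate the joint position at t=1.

y_0 = S_0(0) = a_0 = 4
y_1 = S_1(0) = a_1 = -5
y_2 = S_1(3) = 5
t_q=1 is in segment 0 (τ=1); S_0(τ)=-67/40

y_0=4 y_1=-5 y_2=5
S(1) = -67/40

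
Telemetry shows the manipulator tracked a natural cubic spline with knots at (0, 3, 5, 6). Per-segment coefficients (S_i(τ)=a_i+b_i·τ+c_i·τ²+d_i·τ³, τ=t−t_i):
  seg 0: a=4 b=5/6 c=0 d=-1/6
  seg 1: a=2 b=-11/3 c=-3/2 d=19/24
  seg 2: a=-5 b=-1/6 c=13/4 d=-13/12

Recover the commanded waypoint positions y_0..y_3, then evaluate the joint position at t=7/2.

y_0=4 y_1=2 y_2=-5 y_3=-3
S(7/2) = -7/64

y_0 = S_0(0) = a_0 = 4
y_1 = S_1(0) = a_1 = 2
y_2 = S_2(0) = a_2 = -5
y_3 = S_2(1) = -3
t_q=7/2 is in segment 1 (τ=1/2); S_1(τ)=-7/64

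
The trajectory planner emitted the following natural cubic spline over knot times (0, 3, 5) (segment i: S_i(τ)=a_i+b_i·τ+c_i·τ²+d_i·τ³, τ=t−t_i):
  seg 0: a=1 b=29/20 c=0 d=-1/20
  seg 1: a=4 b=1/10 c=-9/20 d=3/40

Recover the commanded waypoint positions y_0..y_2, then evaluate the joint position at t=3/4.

y_0=1 y_1=4 y_2=3
S(3/4) = 529/256

y_0 = S_0(0) = a_0 = 1
y_1 = S_1(0) = a_1 = 4
y_2 = S_1(2) = 3
t_q=3/4 is in segment 0 (τ=3/4); S_0(τ)=529/256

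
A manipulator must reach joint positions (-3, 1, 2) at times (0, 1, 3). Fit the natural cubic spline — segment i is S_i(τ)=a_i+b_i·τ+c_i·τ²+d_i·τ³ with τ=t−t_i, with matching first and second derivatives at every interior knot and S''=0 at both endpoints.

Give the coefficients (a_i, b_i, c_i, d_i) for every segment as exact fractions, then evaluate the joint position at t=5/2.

  seg 0: a=-3 b=55/12 c=0 d=-7/12
  seg 1: a=1 b=17/6 c=-7/4 d=7/24
S(5/2) = 147/64

Δ: Δ0=4, Δ1=1/2
row 1: diag=6, rhs=-21; c'=1/3, d'=-7/2
back: M1=-7/2
M: M0=0, M1=-7/2, M2=0
seg 0: a=-3, c=M0/2=0, d=(M1−M0)/(6·1)=-7/12, b=Δ0−h0·(2M0+M1)/6=55/12
seg 1: a=1, c=M1/2=-7/4, d=(M2−M1)/(6·2)=7/24, b=Δ1−h1·(2M1+M2)/6=17/6
t_q=5/2 → seg 1, τ=3/2; S=1+17/6·τ+-7/4·τ²+7/24·τ³=147/64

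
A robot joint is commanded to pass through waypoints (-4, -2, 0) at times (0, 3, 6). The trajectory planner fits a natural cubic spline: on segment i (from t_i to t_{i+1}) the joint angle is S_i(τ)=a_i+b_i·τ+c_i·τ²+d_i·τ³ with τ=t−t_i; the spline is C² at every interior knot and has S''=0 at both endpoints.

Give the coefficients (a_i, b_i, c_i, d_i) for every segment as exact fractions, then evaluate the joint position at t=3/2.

  seg 0: a=-4 b=2/3 c=0 d=0
  seg 1: a=-2 b=2/3 c=0 d=0
S(3/2) = -3

Δ: Δ0=2/3, Δ1=2/3
row 1: diag=12, rhs=0; c'=1/4, d'=0
back: M1=0
M: M0=0, M1=0, M2=0
seg 0: a=-4, c=M0/2=0, d=(M1−M0)/(6·3)=0, b=Δ0−h0·(2M0+M1)/6=2/3
seg 1: a=-2, c=M1/2=0, d=(M2−M1)/(6·3)=0, b=Δ1−h1·(2M1+M2)/6=2/3
t_q=3/2 → seg 0, τ=3/2; S=-4+2/3·τ+0·τ²+0·τ³=-3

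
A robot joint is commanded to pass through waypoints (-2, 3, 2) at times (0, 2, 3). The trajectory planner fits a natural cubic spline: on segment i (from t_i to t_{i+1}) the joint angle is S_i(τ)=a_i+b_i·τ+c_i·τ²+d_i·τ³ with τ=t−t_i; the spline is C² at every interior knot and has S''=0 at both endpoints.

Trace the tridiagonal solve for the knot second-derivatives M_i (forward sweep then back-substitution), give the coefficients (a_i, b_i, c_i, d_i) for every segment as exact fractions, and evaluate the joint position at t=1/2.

  seg 0: a=-2 b=11/3 c=0 d=-7/24
  seg 1: a=3 b=1/6 c=-7/4 d=7/12
S(1/2) = -13/64

Δ: Δ0=5/2, Δ1=-1
row 1: diag=6, rhs=-21; c'=1/6, d'=-7/2
back: M1=-7/2
M: M0=0, M1=-7/2, M2=0
seg 0: a=-2, c=M0/2=0, d=(M1−M0)/(6·2)=-7/24, b=Δ0−h0·(2M0+M1)/6=11/3
seg 1: a=3, c=M1/2=-7/4, d=(M2−M1)/(6·1)=7/12, b=Δ1−h1·(2M1+M2)/6=1/6
t_q=1/2 → seg 0, τ=1/2; S=-2+11/3·τ+0·τ²+-7/24·τ³=-13/64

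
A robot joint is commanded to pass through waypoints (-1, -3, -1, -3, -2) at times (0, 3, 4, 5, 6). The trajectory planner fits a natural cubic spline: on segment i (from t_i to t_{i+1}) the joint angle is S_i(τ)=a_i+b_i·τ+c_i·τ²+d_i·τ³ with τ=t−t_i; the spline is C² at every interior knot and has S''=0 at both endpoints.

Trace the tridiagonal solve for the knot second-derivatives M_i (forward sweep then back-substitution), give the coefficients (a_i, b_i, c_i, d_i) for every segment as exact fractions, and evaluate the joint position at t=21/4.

  seg 0: a=-1 b=-763/348 c=0 d=59/348
  seg 1: a=-3 b=415/174 c=177/116 d=-665/348
  seg 2: a=-1 b=-103/348 c=-122/29 d=871/348
  seg 3: a=-3 b=-209/174 c=383/116 d=-383/348
S(21/4) = -23097/7424

Δ: Δ0=-2/3, Δ1=2, Δ2=-2, Δ3=1
row 1: diag=8, rhs=16; c'=1/8, d'=2
row 2: denom=4−1·1/8=31/8; d'=(-24−1·2)/(31/8)=-208/31
row 3: denom=4−1·8/31=116/31; d'=(18−1·-208/31)/(116/31)=383/58
back: M3=383/58
back: M2=-208/31−8/31·383/58=-244/29
back: M1=2−1/8·-244/29=177/58
M: M0=0, M1=177/58, M2=-244/29, M3=383/58, M4=0
seg 0: a=-1, c=M0/2=0, d=(M1−M0)/(6·3)=59/348, b=Δ0−h0·(2M0+M1)/6=-763/348
seg 1: a=-3, c=M1/2=177/116, d=(M2−M1)/(6·1)=-665/348, b=Δ1−h1·(2M1+M2)/6=415/174
seg 2: a=-1, c=M2/2=-122/29, d=(M3−M2)/(6·1)=871/348, b=Δ2−h2·(2M2+M3)/6=-103/348
seg 3: a=-3, c=M3/2=383/116, d=(M4−M3)/(6·1)=-383/348, b=Δ3−h3·(2M3+M4)/6=-209/174
t_q=21/4 → seg 3, τ=1/4; S=-3+-209/174·τ+383/116·τ²+-383/348·τ³=-23097/7424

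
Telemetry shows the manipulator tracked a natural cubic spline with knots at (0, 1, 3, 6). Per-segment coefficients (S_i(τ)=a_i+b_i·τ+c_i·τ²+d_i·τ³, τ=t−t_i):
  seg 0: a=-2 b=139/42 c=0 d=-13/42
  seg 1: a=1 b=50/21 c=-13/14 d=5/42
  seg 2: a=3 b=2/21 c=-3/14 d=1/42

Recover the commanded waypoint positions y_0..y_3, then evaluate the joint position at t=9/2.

y_0 = S_0(0) = a_0 = -2
y_1 = S_1(0) = a_1 = 1
y_2 = S_2(0) = a_2 = 3
y_3 = S_2(3) = 2
t_q=9/2 is in segment 2 (τ=3/2); S_2(τ)=307/112

y_0=-2 y_1=1 y_2=3 y_3=2
S(9/2) = 307/112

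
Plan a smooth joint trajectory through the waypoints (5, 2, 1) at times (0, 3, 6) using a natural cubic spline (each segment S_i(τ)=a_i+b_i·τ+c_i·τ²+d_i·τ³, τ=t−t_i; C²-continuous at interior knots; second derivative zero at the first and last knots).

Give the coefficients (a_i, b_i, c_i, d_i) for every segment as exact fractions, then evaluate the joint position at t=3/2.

Δ: Δ0=-1, Δ1=-1/3
row 1: diag=12, rhs=4; c'=1/4, d'=1/3
back: M1=1/3
M: M0=0, M1=1/3, M2=0
seg 0: a=5, c=M0/2=0, d=(M1−M0)/(6·3)=1/54, b=Δ0−h0·(2M0+M1)/6=-7/6
seg 1: a=2, c=M1/2=1/6, d=(M2−M1)/(6·3)=-1/54, b=Δ1−h1·(2M1+M2)/6=-2/3
t_q=3/2 → seg 0, τ=3/2; S=5+-7/6·τ+0·τ²+1/54·τ³=53/16

  seg 0: a=5 b=-7/6 c=0 d=1/54
  seg 1: a=2 b=-2/3 c=1/6 d=-1/54
S(3/2) = 53/16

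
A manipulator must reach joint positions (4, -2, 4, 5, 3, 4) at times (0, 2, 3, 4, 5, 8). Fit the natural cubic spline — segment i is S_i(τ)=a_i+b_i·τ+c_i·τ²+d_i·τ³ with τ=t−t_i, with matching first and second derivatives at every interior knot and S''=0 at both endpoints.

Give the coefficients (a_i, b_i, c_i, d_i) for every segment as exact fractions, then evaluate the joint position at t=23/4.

  seg 0: a=4 b=-13021/1995 c=0 d=1759/1995
  seg 1: a=-2 b=8087/1995 c=3518/665 d=-953/285
  seg 2: a=4 b=9182/1995 c=-3153/665 d=2272/1995
  seg 3: a=5 b=-584/399 c=-881/665 d=1573/1995
  seg 4: a=3 b=-3487/1995 c=692/665 d=-692/5985
S(23/4) = 3383/1520

Δ: Δ0=-3, Δ1=6, Δ2=1, Δ3=-2, Δ4=1/3
row 1: diag=6, rhs=54; c'=1/6, d'=9
row 2: denom=4−1·1/6=23/6; d'=(-30−1·9)/(23/6)=-234/23
row 3: denom=4−1·6/23=86/23; d'=(-18−1·-234/23)/(86/23)=-90/43
row 4: denom=8−1·23/86=665/86; d'=(14−1·-90/43)/(665/86)=1384/665
back: M4=1384/665
back: M3=-90/43−23/86·1384/665=-1762/665
back: M2=-234/23−6/23·-1762/665=-6306/665
back: M1=9−1/6·-6306/665=7036/665
M: M0=0, M1=7036/665, M2=-6306/665, M3=-1762/665, M4=1384/665, M5=0
seg 0: a=4, c=M0/2=0, d=(M1−M0)/(6·2)=1759/1995, b=Δ0−h0·(2M0+M1)/6=-13021/1995
seg 1: a=-2, c=M1/2=3518/665, d=(M2−M1)/(6·1)=-953/285, b=Δ1−h1·(2M1+M2)/6=8087/1995
seg 2: a=4, c=M2/2=-3153/665, d=(M3−M2)/(6·1)=2272/1995, b=Δ2−h2·(2M2+M3)/6=9182/1995
seg 3: a=5, c=M3/2=-881/665, d=(M4−M3)/(6·1)=1573/1995, b=Δ3−h3·(2M3+M4)/6=-584/399
seg 4: a=3, c=M4/2=692/665, d=(M5−M4)/(6·3)=-692/5985, b=Δ4−h4·(2M4+M5)/6=-3487/1995
t_q=23/4 → seg 4, τ=3/4; S=3+-3487/1995·τ+692/665·τ²+-692/5985·τ³=3383/1520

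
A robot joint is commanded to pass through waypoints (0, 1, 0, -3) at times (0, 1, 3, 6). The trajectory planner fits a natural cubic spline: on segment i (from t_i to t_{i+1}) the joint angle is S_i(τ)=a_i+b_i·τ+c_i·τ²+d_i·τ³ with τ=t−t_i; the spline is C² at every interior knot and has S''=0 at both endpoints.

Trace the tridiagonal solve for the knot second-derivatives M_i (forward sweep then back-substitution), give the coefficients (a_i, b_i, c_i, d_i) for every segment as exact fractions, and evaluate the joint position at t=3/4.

  seg 0: a=0 b=5/4 c=0 d=-1/4
  seg 1: a=1 b=1/2 c=-3/4 d=1/8
  seg 2: a=0 b=-1 c=0 d=0
S(3/4) = 213/256

Δ: Δ0=1, Δ1=-1/2, Δ2=-1
row 1: diag=6, rhs=-9; c'=1/3, d'=-3/2
row 2: denom=10−2·1/3=28/3; d'=(-3−2·-3/2)/(28/3)=0
back: M2=0
back: M1=-3/2−1/3·0=-3/2
M: M0=0, M1=-3/2, M2=0, M3=0
seg 0: a=0, c=M0/2=0, d=(M1−M0)/(6·1)=-1/4, b=Δ0−h0·(2M0+M1)/6=5/4
seg 1: a=1, c=M1/2=-3/4, d=(M2−M1)/(6·2)=1/8, b=Δ1−h1·(2M1+M2)/6=1/2
seg 2: a=0, c=M2/2=0, d=(M3−M2)/(6·3)=0, b=Δ2−h2·(2M2+M3)/6=-1
t_q=3/4 → seg 0, τ=3/4; S=0+5/4·τ+0·τ²+-1/4·τ³=213/256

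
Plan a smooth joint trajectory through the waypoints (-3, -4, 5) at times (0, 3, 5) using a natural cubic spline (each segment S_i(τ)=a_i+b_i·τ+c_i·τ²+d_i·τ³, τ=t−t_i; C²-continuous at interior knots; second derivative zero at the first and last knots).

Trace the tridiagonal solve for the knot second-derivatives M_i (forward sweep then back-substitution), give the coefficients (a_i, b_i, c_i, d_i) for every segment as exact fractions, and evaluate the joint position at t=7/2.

  seg 0: a=-3 b=-107/60 c=0 d=29/180
  seg 1: a=-4 b=77/30 c=29/20 d=-29/120
S(7/2) = -763/320

Δ: Δ0=-1/3, Δ1=9/2
row 1: diag=10, rhs=29; c'=1/5, d'=29/10
back: M1=29/10
M: M0=0, M1=29/10, M2=0
seg 0: a=-3, c=M0/2=0, d=(M1−M0)/(6·3)=29/180, b=Δ0−h0·(2M0+M1)/6=-107/60
seg 1: a=-4, c=M1/2=29/20, d=(M2−M1)/(6·2)=-29/120, b=Δ1−h1·(2M1+M2)/6=77/30
t_q=7/2 → seg 1, τ=1/2; S=-4+77/30·τ+29/20·τ²+-29/120·τ³=-763/320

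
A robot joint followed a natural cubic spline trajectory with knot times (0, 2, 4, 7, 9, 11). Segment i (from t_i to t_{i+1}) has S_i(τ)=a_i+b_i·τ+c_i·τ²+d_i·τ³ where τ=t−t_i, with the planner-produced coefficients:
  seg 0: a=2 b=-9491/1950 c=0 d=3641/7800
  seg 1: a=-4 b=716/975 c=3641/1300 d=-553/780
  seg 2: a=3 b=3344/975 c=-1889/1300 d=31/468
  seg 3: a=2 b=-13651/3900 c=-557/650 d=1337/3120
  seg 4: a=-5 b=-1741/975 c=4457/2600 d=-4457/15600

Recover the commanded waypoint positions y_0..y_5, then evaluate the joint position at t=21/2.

y_0=2 y_1=-4 y_2=3 y_3=2 y_4=-5 y_5=-4
S(21/2) = -39817/8320

y_0 = S_0(0) = a_0 = 2
y_1 = S_1(0) = a_1 = -4
y_2 = S_2(0) = a_2 = 3
y_3 = S_3(0) = a_3 = 2
y_4 = S_4(0) = a_4 = -5
y_5 = S_4(2) = -4
t_q=21/2 is in segment 4 (τ=3/2); S_4(τ)=-39817/8320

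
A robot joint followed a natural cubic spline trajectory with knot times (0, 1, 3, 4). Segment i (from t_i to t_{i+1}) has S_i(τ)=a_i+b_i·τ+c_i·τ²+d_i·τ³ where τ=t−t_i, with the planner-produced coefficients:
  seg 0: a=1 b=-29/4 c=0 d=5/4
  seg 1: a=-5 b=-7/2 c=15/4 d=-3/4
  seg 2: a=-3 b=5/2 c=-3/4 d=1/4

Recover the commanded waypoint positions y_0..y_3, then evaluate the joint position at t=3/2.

y_0 = S_0(0) = a_0 = 1
y_1 = S_1(0) = a_1 = -5
y_2 = S_2(0) = a_2 = -3
y_3 = S_2(1) = -1
t_q=3/2 is in segment 1 (τ=1/2); S_1(τ)=-189/32

y_0=1 y_1=-5 y_2=-3 y_3=-1
S(3/2) = -189/32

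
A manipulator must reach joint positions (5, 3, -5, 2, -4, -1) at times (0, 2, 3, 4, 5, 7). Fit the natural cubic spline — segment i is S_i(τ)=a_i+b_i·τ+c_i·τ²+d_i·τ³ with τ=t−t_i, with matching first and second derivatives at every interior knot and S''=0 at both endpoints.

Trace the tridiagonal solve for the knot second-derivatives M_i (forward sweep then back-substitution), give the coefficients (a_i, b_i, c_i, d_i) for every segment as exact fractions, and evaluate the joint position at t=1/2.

Δ: Δ0=-1, Δ1=-8, Δ2=7, Δ3=-6, Δ4=3/2
row 1: diag=6, rhs=-42; c'=1/6, d'=-7
row 2: denom=4−1·1/6=23/6; d'=(90−1·-7)/(23/6)=582/23
row 3: denom=4−1·6/23=86/23; d'=(-78−1·582/23)/(86/23)=-1188/43
row 4: denom=6−1·23/86=493/86; d'=(45−1·-1188/43)/(493/86)=6246/493
back: M4=6246/493
back: M3=-1188/43−23/86·6246/493=-15291/493
back: M2=582/23−6/23·-15291/493=16464/493
back: M1=-7−1/6·16464/493=-6195/493
M: M0=0, M1=-6195/493, M2=16464/493, M3=-15291/493, M4=6246/493, M5=0
seg 0: a=5, c=M0/2=0, d=(M1−M0)/(6·2)=-2065/1972, b=Δ0−h0·(2M0+M1)/6=1572/493
seg 1: a=3, c=M1/2=-6195/986, d=(M2−M1)/(6·1)=7553/986, b=Δ1−h1·(2M1+M2)/6=-4623/493
seg 2: a=-5, c=M2/2=8232/493, d=(M3−M2)/(6·1)=-365/34, b=Δ2−h2·(2M2+M3)/6=1023/986
seg 3: a=2, c=M3/2=-15291/986, d=(M4−M3)/(6·1)=7179/986, b=Δ3−h3·(2M3+M4)/6=1098/493
seg 4: a=-4, c=M4/2=3123/493, d=(M5−M4)/(6·2)=-1041/986, b=Δ4−h4·(2M4+M5)/6=-6849/986
t_q=1/2 → seg 0, τ=1/2; S=5+1572/493·τ+0·τ²+-2065/1972·τ³=101967/15776

  seg 0: a=5 b=1572/493 c=0 d=-2065/1972
  seg 1: a=3 b=-4623/493 c=-6195/986 d=7553/986
  seg 2: a=-5 b=1023/986 c=8232/493 d=-365/34
  seg 3: a=2 b=1098/493 c=-15291/986 d=7179/986
  seg 4: a=-4 b=-6849/986 c=3123/493 d=-1041/986
S(1/2) = 101967/15776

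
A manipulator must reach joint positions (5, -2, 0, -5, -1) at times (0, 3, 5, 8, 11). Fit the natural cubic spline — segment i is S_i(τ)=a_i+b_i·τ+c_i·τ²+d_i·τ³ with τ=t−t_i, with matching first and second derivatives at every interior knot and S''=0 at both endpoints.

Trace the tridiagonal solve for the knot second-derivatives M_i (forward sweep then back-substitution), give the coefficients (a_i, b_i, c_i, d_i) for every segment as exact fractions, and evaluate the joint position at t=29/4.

  seg 0: a=5 b=-213/59 c=0 d=226/1593
  seg 1: a=-2 b=13/59 c=226/177 d=-157/354
  seg 2: a=0 b=1/177 c=-245/177 d=439/1593
  seg 3: a=-5 b=-152/177 c=194/177 d=-194/1593
S(29/4) = -14559/3776

Δ: Δ0=-7/3, Δ1=1, Δ2=-5/3, Δ3=4/3
row 1: diag=10, rhs=20; c'=1/5, d'=2
row 2: denom=10−2·1/5=48/5; d'=(-16−2·2)/(48/5)=-25/12
row 3: denom=12−3·5/16=177/16; d'=(18−3·-25/12)/(177/16)=388/177
back: M3=388/177
back: M2=-25/12−5/16·388/177=-490/177
back: M1=2−1/5·-490/177=452/177
M: M0=0, M1=452/177, M2=-490/177, M3=388/177, M4=0
seg 0: a=5, c=M0/2=0, d=(M1−M0)/(6·3)=226/1593, b=Δ0−h0·(2M0+M1)/6=-213/59
seg 1: a=-2, c=M1/2=226/177, d=(M2−M1)/(6·2)=-157/354, b=Δ1−h1·(2M1+M2)/6=13/59
seg 2: a=0, c=M2/2=-245/177, d=(M3−M2)/(6·3)=439/1593, b=Δ2−h2·(2M2+M3)/6=1/177
seg 3: a=-5, c=M3/2=194/177, d=(M4−M3)/(6·3)=-194/1593, b=Δ3−h3·(2M3+M4)/6=-152/177
t_q=29/4 → seg 2, τ=9/4; S=0+1/177·τ+-245/177·τ²+439/1593·τ³=-14559/3776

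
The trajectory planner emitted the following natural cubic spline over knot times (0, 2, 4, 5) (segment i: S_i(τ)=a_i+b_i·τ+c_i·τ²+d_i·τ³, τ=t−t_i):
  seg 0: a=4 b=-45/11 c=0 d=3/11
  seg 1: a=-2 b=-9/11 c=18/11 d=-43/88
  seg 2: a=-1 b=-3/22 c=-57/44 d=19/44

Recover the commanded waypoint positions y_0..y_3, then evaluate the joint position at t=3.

y_0 = S_0(0) = a_0 = 4
y_1 = S_1(0) = a_1 = -2
y_2 = S_2(0) = a_2 = -1
y_3 = S_2(1) = -2
t_q=3 is in segment 1 (τ=1); S_1(τ)=-147/88

y_0=4 y_1=-2 y_2=-1 y_3=-2
S(3) = -147/88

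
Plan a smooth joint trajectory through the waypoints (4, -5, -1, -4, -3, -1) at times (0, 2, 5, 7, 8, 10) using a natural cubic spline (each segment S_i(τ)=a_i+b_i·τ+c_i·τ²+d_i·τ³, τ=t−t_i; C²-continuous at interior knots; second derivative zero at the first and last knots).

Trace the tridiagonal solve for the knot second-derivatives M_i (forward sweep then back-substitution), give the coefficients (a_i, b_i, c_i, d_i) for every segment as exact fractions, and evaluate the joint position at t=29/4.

  seg 0: a=4 b=-21397/3534 c=0 d=2747/7068
  seg 1: a=-5 b=-4915/3534 c=2747/1178 d=-2516/5301
  seg 2: a=-1 b=-757/3534 c=-2285/1178 d=4583/7068
  seg 3: a=-4 b=-679/3534 c=1149/589 d=-2681/3534
  seg 4: a=-3 b=2533/1767 c=-383/1178 d=383/7068
S(29/4) = -296891/75392

Δ: Δ0=-9/2, Δ1=4/3, Δ2=-3/2, Δ3=1, Δ4=1
row 1: diag=10, rhs=35; c'=3/10, d'=7/2
row 2: denom=10−3·3/10=91/10; d'=(-17−3·7/2)/(91/10)=-275/91
row 3: denom=6−2·20/91=506/91; d'=(15−2·-275/91)/(506/91)=1915/506
row 4: denom=6−1·91/506=2945/506; d'=(0−1·1915/506)/(2945/506)=-383/589
back: M4=-383/589
back: M3=1915/506−91/506·-383/589=2298/589
back: M2=-275/91−20/91·2298/589=-2285/589
back: M1=7/2−3/10·-2285/589=2747/589
M: M0=0, M1=2747/589, M2=-2285/589, M3=2298/589, M4=-383/589, M5=0
seg 0: a=4, c=M0/2=0, d=(M1−M0)/(6·2)=2747/7068, b=Δ0−h0·(2M0+M1)/6=-21397/3534
seg 1: a=-5, c=M1/2=2747/1178, d=(M2−M1)/(6·3)=-2516/5301, b=Δ1−h1·(2M1+M2)/6=-4915/3534
seg 2: a=-1, c=M2/2=-2285/1178, d=(M3−M2)/(6·2)=4583/7068, b=Δ2−h2·(2M2+M3)/6=-757/3534
seg 3: a=-4, c=M3/2=1149/589, d=(M4−M3)/(6·1)=-2681/3534, b=Δ3−h3·(2M3+M4)/6=-679/3534
seg 4: a=-3, c=M4/2=-383/1178, d=(M5−M4)/(6·2)=383/7068, b=Δ4−h4·(2M4+M5)/6=2533/1767
t_q=29/4 → seg 3, τ=1/4; S=-4+-679/3534·τ+1149/589·τ²+-2681/3534·τ³=-296891/75392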